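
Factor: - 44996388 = - 2^2*3^1*3749699^1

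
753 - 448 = 305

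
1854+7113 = 8967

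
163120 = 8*20390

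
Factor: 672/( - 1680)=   -  2^1*5^( - 1 ) = - 2/5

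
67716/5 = 67716/5 = 13543.20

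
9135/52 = 9135/52 =175.67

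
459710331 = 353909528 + 105800803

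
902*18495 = 16682490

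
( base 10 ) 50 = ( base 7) 101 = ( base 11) 46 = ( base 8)62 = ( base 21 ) 28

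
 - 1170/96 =-13+13/16 =- 12.19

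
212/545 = 212/545 = 0.39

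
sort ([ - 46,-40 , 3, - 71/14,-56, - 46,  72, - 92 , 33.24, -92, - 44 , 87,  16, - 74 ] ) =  [ - 92,-92, - 74, - 56, - 46, - 46, - 44, - 40, - 71/14,3,  16,33.24, 72,  87 ]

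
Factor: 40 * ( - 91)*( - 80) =2^7*5^2 * 7^1*13^1 = 291200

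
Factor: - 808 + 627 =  - 181^1=- 181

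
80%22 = 14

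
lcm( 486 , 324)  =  972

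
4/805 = 4/805 = 0.00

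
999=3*333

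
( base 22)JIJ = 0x258B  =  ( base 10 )9611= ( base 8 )22613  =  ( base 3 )111011222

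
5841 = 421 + 5420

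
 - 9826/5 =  - 1966 + 4/5 = -  1965.20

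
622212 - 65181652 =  - 64559440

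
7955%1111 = 178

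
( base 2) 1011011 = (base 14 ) 67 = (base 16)5B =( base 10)91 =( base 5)331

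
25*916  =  22900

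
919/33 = 919/33 =27.85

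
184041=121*1521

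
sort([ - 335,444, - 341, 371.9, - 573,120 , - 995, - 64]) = [-995, - 573,  -  341,-335, - 64, 120, 371.9,444]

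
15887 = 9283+6604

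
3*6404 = 19212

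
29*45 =1305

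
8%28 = 8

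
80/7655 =16/1531 = 0.01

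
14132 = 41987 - 27855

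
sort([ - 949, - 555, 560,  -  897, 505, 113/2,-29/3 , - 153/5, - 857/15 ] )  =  [ - 949, - 897, - 555, - 857/15,  -  153/5,-29/3 , 113/2 , 505,  560]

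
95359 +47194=142553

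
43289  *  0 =0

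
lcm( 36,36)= 36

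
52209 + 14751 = 66960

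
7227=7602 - 375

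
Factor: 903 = 3^1*7^1*43^1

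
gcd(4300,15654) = 2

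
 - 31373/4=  - 31373/4 = - 7843.25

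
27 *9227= 249129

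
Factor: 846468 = 2^2*3^2*7^1*3359^1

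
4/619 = 4/619 = 0.01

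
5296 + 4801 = 10097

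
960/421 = 960/421= 2.28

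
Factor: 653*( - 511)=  - 7^1*73^1*653^1 = - 333683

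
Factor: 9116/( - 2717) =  - 2^2*11^( - 1)*13^( - 1) *19^ (-1) * 43^1 * 53^1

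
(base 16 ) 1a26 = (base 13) 307c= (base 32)6h6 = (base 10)6694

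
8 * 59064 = 472512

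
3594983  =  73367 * 49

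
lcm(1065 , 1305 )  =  92655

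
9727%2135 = 1187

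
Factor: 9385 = 5^1*1877^1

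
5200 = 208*25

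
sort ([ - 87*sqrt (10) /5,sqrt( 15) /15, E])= [ - 87*sqrt( 10 ) /5,sqrt ( 15)/15,E]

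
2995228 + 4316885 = 7312113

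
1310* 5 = 6550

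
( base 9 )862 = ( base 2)1011000000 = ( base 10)704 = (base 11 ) 590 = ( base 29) o8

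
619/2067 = 619/2067 = 0.30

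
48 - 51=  - 3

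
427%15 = 7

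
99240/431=99240/431 = 230.26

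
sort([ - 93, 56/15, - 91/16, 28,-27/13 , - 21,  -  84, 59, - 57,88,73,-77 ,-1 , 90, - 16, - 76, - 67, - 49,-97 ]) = [ - 97, - 93, - 84,-77, - 76, - 67, - 57,- 49, - 21, - 16,-91/16, - 27/13, - 1, 56/15, 28,59,73, 88,90]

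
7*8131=56917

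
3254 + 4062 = 7316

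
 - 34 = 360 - 394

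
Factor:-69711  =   - 3^1*19^1*1223^1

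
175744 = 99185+76559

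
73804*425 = 31366700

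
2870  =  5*574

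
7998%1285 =288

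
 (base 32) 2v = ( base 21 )4B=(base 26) 3h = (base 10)95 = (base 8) 137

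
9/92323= 9/92323 = 0.00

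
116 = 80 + 36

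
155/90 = 1 + 13/18 = 1.72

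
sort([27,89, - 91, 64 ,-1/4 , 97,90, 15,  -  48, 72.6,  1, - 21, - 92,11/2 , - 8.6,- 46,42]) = [ - 92,-91,  -  48,  -  46, - 21  ,  -  8.6 ,-1/4 , 1,11/2,15,27, 42, 64, 72.6,89 , 90,  97]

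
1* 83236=83236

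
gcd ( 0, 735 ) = 735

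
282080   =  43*6560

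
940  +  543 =1483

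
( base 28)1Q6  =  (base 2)10111101110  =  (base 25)2AI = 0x5ee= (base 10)1518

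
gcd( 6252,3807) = 3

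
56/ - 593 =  - 1 + 537/593  =  - 0.09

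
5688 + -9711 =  - 4023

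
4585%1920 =745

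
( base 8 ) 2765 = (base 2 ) 10111110101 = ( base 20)3G5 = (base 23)2k7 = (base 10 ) 1525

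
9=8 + 1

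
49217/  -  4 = -49217/4 =- 12304.25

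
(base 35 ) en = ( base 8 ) 1001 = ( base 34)f3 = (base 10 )513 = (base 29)HK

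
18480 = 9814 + 8666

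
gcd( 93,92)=1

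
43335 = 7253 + 36082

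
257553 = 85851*3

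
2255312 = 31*72752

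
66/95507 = 66/95507 = 0.00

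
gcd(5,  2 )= 1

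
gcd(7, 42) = 7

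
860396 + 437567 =1297963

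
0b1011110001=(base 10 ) 753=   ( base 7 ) 2124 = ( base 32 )nh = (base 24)179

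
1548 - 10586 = - 9038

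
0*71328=0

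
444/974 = 222/487  =  0.46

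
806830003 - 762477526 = 44352477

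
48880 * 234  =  11437920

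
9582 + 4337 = 13919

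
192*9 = 1728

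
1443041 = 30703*47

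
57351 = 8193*7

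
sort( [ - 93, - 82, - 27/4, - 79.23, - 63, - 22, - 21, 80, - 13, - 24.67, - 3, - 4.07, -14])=[ - 93, - 82, - 79.23, - 63,-24.67,-22, -21 ,  -  14, - 13, - 27/4, - 4.07, - 3, 80]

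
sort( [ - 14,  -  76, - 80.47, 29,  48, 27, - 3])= [ - 80.47, - 76, - 14, - 3, 27, 29, 48 ] 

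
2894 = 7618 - 4724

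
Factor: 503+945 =2^3*181^1 = 1448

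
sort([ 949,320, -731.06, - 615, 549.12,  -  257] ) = [- 731.06, - 615, - 257 , 320,549.12,949] 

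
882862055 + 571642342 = 1454504397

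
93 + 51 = 144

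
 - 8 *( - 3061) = 24488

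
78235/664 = 78235/664 =117.82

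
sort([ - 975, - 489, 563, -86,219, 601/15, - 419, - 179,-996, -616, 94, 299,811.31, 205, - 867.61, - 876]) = [ - 996, - 975 , - 876, - 867.61 ,  -  616, - 489, - 419, - 179, - 86, 601/15, 94,205, 219,299, 563, 811.31]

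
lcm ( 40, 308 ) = 3080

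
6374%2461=1452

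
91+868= 959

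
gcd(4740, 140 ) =20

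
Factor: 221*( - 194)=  - 42874 = -  2^1 * 13^1 * 17^1*97^1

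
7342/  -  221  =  -34 + 172/221 = -33.22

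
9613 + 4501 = 14114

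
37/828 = 37/828 = 0.04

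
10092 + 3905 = 13997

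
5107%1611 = 274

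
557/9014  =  557/9014 = 0.06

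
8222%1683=1490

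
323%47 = 41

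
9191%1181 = 924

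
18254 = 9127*2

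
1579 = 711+868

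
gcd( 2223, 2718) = 9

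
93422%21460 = 7582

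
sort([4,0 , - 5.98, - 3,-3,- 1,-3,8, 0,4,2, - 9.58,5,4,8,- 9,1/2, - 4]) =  [-9.58, - 9, - 5.98, - 4, - 3, - 3,  -  3 , - 1,0, 0,1/2,2, 4,4,4,5,  8,8 ] 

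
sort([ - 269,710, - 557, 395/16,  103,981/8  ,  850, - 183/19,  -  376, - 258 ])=[ - 557, - 376  , - 269, - 258, - 183/19, 395/16,103,  981/8,710,850 ]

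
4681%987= 733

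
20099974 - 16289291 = 3810683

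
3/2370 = 1/790 =0.00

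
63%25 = 13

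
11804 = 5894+5910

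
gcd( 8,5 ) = 1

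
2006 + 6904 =8910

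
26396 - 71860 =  - 45464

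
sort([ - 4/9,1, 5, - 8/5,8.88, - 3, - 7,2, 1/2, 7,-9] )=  [-9, - 7, - 3, - 8/5, - 4/9, 1/2, 1,  2, 5, 7, 8.88 ]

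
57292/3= 19097  +  1/3 = 19097.33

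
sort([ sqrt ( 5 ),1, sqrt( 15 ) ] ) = [1,sqrt( 5),sqrt(15) ]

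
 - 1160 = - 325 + -835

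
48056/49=980 + 36/49=980.73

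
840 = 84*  10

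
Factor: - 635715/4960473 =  - 211905/1653491 = - 3^2 * 5^1 * 7^( - 1 )*17^1*199^(- 1)* 277^1* 1187^( - 1 ) 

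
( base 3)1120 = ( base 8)52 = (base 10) 42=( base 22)1k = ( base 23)1J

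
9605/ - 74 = -9605/74 = -129.80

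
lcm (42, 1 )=42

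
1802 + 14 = 1816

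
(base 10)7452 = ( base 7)30504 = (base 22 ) f8g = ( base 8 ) 16434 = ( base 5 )214302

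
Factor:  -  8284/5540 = -5^( -1 )*19^1*109^1*277^( - 1) = -2071/1385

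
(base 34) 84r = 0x24C3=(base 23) hi4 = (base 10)9411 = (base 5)300121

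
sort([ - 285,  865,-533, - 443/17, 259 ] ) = [ - 533  , - 285, - 443/17, 259,865 ]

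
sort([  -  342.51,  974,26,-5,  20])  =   [ - 342.51, - 5, 20, 26,974 ]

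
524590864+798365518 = 1322956382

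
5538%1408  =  1314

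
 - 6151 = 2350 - 8501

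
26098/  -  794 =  - 13049/397 = -32.87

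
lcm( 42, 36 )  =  252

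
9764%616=524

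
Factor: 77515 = 5^1 * 37^1 * 419^1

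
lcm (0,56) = 0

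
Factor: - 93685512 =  - 2^3*3^1*3903563^1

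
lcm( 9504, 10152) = 446688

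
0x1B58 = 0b1101101011000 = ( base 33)6e4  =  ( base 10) 7000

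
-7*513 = -3591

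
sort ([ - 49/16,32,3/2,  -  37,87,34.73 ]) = [ - 37, - 49/16,  3/2,32,34.73,87]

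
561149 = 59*9511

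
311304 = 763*408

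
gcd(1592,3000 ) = 8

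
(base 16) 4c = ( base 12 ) 64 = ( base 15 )51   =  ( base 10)76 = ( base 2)1001100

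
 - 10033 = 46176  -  56209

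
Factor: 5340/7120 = 3/4 = 2^ ( - 2)*3^1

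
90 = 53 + 37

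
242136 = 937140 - 695004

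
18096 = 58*312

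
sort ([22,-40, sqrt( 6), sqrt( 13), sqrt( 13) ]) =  [ - 40,  sqrt(6), sqrt ( 13), sqrt(13),22 ] 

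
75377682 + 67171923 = 142549605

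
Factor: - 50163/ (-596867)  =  3^1*23^1 *821^( - 1) = 69/821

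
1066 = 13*82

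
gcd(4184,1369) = 1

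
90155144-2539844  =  87615300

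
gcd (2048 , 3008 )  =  64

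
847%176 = 143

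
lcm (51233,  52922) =4815902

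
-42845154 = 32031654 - 74876808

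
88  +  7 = 95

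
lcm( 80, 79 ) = 6320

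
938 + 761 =1699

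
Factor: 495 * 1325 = 3^2*5^3*11^1*53^1 = 655875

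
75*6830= 512250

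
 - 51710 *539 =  - 27871690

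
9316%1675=941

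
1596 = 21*76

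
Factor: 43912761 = 3^1*43^1 *340409^1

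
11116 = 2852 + 8264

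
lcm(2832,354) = 2832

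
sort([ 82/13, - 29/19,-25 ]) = [ - 25, - 29/19, 82/13 ]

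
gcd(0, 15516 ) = 15516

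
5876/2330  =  2 + 608/1165 = 2.52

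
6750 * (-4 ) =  - 27000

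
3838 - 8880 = - 5042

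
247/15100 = 247/15100 = 0.02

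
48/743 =48/743 = 0.06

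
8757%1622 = 647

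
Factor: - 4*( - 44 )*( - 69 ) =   -  2^4*3^1 * 11^1*23^1 = - 12144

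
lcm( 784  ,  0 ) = 0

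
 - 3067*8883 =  - 27244161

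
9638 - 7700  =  1938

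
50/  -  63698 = - 25/31849 =- 0.00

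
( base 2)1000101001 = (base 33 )GP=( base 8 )1051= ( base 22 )133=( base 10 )553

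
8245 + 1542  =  9787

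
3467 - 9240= -5773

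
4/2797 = 4/2797 = 0.00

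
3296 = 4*824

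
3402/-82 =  - 42  +  21/41 = -  41.49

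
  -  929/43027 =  - 1+42098/43027 = -0.02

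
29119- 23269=5850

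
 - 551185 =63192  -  614377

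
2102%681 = 59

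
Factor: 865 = 5^1*173^1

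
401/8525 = 401/8525  =  0.05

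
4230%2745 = 1485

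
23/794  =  23/794 = 0.03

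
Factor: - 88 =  -2^3 * 11^1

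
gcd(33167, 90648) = 1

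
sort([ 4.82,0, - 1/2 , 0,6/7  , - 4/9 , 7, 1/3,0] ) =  [ - 1/2,  -  4/9, 0,0,0,1/3,6/7 , 4.82, 7]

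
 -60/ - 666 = 10/111 = 0.09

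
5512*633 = 3489096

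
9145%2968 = 241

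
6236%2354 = 1528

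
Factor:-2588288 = -2^7 * 73^1*277^1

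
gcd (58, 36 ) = 2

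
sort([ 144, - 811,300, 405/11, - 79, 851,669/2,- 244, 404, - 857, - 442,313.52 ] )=[ - 857,-811, - 442, - 244, - 79, 405/11,144,300,313.52,669/2,404,851 ] 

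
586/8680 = 293/4340   =  0.07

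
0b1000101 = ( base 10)69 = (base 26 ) 2H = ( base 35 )1Y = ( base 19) 3C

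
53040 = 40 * 1326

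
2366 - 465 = 1901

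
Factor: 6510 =2^1*3^1 *5^1 * 7^1 * 31^1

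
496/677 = 496/677 = 0.73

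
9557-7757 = 1800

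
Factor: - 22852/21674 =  - 11426/10837 = - 2^1 *29^1 *197^1 * 10837^( - 1)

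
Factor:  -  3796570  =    -  2^1* 5^1*31^1 * 37^1*331^1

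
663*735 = 487305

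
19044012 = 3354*5678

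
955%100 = 55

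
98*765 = 74970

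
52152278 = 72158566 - 20006288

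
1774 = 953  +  821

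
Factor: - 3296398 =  - 2^1*7^1  *241^1*977^1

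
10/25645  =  2/5129 = 0.00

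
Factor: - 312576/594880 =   -  2^2 * 3^1*5^ (  -  1) * 13^( - 2 )*37^1 = - 444/845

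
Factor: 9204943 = 11^1*479^1* 1747^1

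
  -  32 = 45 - 77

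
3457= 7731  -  4274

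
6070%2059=1952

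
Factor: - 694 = - 2^1*347^1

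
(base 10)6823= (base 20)H13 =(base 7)25615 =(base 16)1aa7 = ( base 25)amn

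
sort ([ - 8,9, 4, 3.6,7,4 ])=[ - 8,3.6 , 4, 4,  7,9 ]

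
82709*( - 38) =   -  3142942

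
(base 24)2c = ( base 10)60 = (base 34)1q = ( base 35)1P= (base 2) 111100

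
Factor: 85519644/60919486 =2^1*3^1*7^1*1018091^1*30459743^(-1 ) = 42759822/30459743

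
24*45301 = 1087224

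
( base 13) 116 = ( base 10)188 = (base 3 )20222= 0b10111100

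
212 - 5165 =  -4953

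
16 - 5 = 11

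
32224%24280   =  7944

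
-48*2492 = -119616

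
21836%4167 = 1001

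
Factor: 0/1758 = 0 = 0^1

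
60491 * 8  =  483928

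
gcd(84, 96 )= 12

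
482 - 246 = 236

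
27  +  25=52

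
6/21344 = 3/10672 = 0.00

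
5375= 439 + 4936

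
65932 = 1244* 53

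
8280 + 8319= 16599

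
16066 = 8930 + 7136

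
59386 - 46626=12760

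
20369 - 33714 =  - 13345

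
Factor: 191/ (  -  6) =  - 2^(-1)*3^( - 1 )*191^1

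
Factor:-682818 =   -  2^1*3^1 * 317^1*359^1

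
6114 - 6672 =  - 558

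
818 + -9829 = -9011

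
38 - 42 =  - 4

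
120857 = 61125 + 59732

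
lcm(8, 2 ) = 8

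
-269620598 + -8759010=  -  278379608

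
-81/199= - 1 +118/199 = - 0.41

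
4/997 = 4/997 = 0.00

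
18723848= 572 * 32734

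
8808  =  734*12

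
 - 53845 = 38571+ - 92416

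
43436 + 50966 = 94402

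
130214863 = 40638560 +89576303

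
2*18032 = 36064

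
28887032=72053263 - 43166231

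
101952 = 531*192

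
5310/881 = 5310/881 = 6.03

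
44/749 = 44/749  =  0.06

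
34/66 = 17/33 = 0.52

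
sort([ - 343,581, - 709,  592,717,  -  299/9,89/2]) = [- 709, - 343,-299/9, 89/2,581,592, 717 ]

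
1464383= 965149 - -499234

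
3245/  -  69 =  - 3245/69= - 47.03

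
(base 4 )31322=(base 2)1101111010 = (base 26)186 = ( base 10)890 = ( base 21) 208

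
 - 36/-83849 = 36/83849=0.00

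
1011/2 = 505 + 1/2 = 505.50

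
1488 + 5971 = 7459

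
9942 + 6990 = 16932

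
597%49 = 9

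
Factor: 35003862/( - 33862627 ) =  - 2^1*3^2 *1944659^1*33862627^( - 1 )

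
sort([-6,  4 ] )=[  -  6,  4 ]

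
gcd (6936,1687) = 1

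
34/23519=34/23519=0.00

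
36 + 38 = 74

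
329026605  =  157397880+171628725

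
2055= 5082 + -3027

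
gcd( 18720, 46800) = 9360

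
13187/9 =13187/9 = 1465.22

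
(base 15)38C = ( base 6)3423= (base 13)4a1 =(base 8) 1447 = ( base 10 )807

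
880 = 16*55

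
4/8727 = 4/8727=   0.00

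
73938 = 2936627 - 2862689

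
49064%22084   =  4896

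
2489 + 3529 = 6018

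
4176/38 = 2088/19=109.89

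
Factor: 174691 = 11^1 * 15881^1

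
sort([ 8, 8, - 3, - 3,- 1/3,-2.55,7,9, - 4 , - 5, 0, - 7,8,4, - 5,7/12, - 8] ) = [ - 8, - 7,-5, - 5, - 4,  -  3, - 3, - 2.55,-1/3,  0,7/12,  4,7  ,  8,8,  8,9]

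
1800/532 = 3 + 51/133 = 3.38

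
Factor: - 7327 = - 17^1*431^1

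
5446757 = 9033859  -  3587102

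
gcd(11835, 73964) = 1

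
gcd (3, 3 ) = 3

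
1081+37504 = 38585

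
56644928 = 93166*608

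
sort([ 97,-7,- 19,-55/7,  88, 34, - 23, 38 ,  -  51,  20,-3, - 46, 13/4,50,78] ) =[ - 51, - 46,-23,  -  19 , - 55/7,-7,-3 , 13/4,20,34,38 , 50,78,88,97]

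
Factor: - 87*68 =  - 5916 = - 2^2* 3^1*17^1*29^1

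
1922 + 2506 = 4428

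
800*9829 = 7863200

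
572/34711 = 572/34711 = 0.02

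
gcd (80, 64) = 16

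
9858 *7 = 69006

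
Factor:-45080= -2^3*5^1 * 7^2* 23^1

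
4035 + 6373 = 10408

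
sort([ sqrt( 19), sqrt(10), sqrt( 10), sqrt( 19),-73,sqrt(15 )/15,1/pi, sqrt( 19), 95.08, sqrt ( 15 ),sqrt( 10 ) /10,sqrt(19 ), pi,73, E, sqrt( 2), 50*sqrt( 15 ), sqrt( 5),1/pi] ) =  [ - 73,sqrt(15)/15, sqrt(10)/10, 1/pi,1/pi,sqrt( 2), sqrt(5), E, pi,sqrt(10), sqrt( 10 ),sqrt (15), sqrt( 19 ), sqrt(19), sqrt(19), sqrt( 19), 73, 95.08,50*sqrt( 15)]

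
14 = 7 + 7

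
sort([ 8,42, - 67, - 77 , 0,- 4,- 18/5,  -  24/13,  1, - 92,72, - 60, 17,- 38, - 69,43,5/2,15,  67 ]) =[ - 92,-77, - 69, - 67, - 60, - 38 ,  -  4, - 18/5, - 24/13,0,1,5/2,  8,15, 17,42,43, 67, 72 ]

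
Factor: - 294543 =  - 3^3*10909^1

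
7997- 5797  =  2200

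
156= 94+62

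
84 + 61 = 145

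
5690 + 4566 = 10256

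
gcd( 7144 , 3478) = 94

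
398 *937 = 372926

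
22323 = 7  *3189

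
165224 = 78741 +86483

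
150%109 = 41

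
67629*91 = 6154239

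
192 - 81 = 111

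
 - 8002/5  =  - 1601 + 3/5 = - 1600.40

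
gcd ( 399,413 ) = 7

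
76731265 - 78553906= - 1822641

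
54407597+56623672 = 111031269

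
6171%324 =15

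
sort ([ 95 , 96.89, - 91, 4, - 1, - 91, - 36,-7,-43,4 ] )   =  [ - 91,-91,  -  43, - 36, - 7, - 1, 4,4, 95,96.89]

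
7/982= 7/982 = 0.01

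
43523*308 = 13405084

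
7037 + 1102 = 8139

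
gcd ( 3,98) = 1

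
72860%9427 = 6871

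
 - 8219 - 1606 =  - 9825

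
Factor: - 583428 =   -  2^2*3^1*48619^1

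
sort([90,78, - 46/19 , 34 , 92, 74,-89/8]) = [  -  89/8, - 46/19,34 , 74, 78 , 90,92 ]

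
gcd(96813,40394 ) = 1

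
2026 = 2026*1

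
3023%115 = 33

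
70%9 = 7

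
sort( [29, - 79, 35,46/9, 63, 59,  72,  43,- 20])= [  -  79,-20, 46/9,29, 35, 43, 59,63,72 ] 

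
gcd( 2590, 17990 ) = 70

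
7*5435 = 38045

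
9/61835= 9/61835 =0.00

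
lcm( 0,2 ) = 0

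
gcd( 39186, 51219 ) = 63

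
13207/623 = 13207/623 = 21.20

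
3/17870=3/17870 = 0.00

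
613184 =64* 9581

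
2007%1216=791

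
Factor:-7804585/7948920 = - 1560917/1589784 = -2^( - 3)*3^( - 1)*7^ ( - 1)*47^1*9463^( - 1)*33211^1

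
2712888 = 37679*72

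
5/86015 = 1/17203=   0.00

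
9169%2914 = 427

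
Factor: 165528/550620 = 242/805 = 2^1*5^(  -  1 )*7^( - 1) *11^2*23^( -1 ) 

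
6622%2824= 974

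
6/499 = 6/499 = 0.01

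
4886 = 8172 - 3286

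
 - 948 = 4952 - 5900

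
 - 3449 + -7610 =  - 11059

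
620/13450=62/1345= 0.05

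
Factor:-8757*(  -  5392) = 2^4*3^2*7^1*139^1*337^1 = 47217744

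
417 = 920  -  503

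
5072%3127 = 1945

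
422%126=44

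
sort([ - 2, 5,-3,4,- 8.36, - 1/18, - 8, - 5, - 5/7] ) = [ - 8.36, - 8,  -  5,  -  3, - 2, - 5/7,-1/18, 4, 5 ]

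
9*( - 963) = - 8667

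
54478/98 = 555  +  44/49 = 555.90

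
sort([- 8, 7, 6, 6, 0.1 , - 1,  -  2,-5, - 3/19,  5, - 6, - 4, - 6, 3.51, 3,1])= [ - 8, - 6, - 6, -5, - 4, - 2,-1, - 3/19 , 0.1,1, 3,  3.51, 5, 6, 6, 7 ] 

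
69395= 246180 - 176785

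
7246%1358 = 456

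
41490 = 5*8298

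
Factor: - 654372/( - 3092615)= 2^2*3^3*5^(-1)*73^1*83^1 * 293^(-1)*2111^( - 1 ) 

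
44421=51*871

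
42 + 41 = 83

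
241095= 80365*3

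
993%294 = 111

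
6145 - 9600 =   -  3455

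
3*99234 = 297702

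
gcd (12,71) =1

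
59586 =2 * 29793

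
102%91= 11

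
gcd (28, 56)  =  28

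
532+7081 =7613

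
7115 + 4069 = 11184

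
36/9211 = 36/9211 = 0.00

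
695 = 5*139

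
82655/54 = 82655/54=1530.65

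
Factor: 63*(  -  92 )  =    -  5796 =-2^2 * 3^2 * 7^1 * 23^1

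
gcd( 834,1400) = 2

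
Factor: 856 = 2^3 * 107^1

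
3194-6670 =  - 3476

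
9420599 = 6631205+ 2789394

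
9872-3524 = 6348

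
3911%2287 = 1624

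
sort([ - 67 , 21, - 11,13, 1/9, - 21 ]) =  [- 67,-21, - 11, 1/9, 13, 21 ]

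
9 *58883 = 529947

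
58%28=2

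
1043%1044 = 1043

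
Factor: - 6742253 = - 7^2*137597^1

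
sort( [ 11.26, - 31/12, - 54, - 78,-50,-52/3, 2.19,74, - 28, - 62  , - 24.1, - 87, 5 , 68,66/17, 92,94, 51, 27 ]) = [ - 87,- 78, - 62,-54 , - 50, -28, - 24.1,-52/3,-31/12, 2.19, 66/17, 5,11.26,27, 51,68, 74, 92, 94 ]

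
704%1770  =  704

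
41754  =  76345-34591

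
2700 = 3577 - 877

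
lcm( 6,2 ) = 6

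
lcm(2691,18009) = 234117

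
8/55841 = 8/55841 =0.00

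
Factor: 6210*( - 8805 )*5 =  - 2^1 * 3^4*5^3*23^1*587^1= -273395250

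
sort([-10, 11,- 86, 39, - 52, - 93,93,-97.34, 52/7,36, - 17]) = [-97.34, - 93, - 86,-52, - 17,-10,52/7, 11,36,39,93]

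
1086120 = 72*15085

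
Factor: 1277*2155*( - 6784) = - 18669127040 = - 2^7*5^1*53^1*431^1*1277^1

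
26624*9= 239616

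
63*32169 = 2026647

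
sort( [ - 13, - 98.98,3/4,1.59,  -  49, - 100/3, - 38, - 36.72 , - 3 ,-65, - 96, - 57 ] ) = [ - 98.98 , - 96,  -  65, - 57 , - 49 ,-38, - 36.72, - 100/3 , - 13, - 3,3/4 , 1.59]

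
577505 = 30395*19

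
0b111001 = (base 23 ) 2b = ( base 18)33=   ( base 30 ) 1R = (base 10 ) 57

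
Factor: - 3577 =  - 7^2 * 73^1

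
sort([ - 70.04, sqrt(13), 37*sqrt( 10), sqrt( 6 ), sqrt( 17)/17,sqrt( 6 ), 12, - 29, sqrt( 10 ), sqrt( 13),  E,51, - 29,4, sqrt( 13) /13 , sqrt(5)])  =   [ - 70.04, - 29, - 29, sqrt ( 17)/17, sqrt( 13)/13, sqrt (5 ), sqrt(6),sqrt( 6), E, sqrt(10), sqrt( 13 ), sqrt( 13 ), 4,12, 51, 37*sqrt(10)]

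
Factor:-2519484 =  - 2^2*3^1*11^1*19087^1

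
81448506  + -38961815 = 42486691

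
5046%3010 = 2036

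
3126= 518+2608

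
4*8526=34104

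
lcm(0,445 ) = 0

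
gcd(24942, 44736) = 6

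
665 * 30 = 19950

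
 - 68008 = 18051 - 86059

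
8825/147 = 60+ 5/147 =60.03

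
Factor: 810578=2^1*19^1*83^1*257^1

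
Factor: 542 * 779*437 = 2^1*19^2*23^1*41^1 * 271^1 = 184509266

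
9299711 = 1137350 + 8162361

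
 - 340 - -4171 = 3831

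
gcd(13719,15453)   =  51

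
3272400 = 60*54540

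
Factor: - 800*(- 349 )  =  2^5*5^2*349^1 =279200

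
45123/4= 45123/4 = 11280.75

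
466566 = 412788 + 53778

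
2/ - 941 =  - 1+939/941=- 0.00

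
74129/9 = 8236 + 5/9=8236.56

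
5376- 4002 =1374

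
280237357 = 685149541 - 404912184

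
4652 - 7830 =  - 3178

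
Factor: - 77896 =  - 2^3*7^1*13^1*107^1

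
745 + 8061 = 8806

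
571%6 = 1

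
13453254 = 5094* 2641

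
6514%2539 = 1436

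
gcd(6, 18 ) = 6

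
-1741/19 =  - 1741/19 = - 91.63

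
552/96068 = 138/24017 = 0.01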